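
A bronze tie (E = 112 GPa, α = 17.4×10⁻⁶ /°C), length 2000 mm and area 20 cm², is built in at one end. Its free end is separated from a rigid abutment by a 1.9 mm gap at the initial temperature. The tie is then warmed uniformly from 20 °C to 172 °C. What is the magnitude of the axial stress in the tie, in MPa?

Unrestrained expansion: δ_free = αΔT L = 17.4×10⁻⁶ × 152 × 2000 = 5.29 mm.
This exceeds the 1.9 mm gap, so the wall pushes back. The portion of expansion that must be recovered elastically is δ_free − gap = 5.29 − 1.9 = 3.39 mm.
So σ = E(δ_free − g)/L = 112×10³ × 3.39/2000 = 189.8 MPa.

σ ≈ 190 MPa (compressive)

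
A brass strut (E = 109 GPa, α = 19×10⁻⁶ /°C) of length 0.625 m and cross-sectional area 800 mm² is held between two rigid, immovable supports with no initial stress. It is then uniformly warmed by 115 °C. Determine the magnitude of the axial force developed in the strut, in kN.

Full restraint means ε = 0, so the stress is σ = EαΔT = 109×10³ × 19×10⁻⁶ × 115 = 238.2 MPa.
P = AEαΔT = 800 × 109×10³ × 19×10⁻⁶ × 115 = 190.5 kN (compressive).

P ≈ 191 kN (compressive)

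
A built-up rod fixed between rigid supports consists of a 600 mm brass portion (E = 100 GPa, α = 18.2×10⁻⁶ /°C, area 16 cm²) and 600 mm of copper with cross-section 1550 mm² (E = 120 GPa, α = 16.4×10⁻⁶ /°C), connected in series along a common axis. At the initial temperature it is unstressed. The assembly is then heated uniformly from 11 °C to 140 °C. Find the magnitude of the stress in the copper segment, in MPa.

σ ≈ 248 MPa (compressive)

With the walls removed the bar would change length by δ_free = Σ αᵢΔT Lᵢ = 18.2×10⁻⁶×129×600 + 16.4×10⁻⁶×129×600 = 2.678 mm.
The walls prevent any net length change, so an axial force P (same in every segment) develops. Compatibility: P · Σ Lᵢ/(AᵢEᵢ) = δ_free.
Σ Lᵢ/(AᵢEᵢ) = 600/(1600×100×10³) + 600/(1550×120×10³) = 6.976×10⁻⁶ mm/N.
P = 2.678 / 6.976×10⁻⁶ = 383900 N = 383.9 kN, compressive.
σ_{copper} = P / A = 383900 / 1550 = 247.7 MPa.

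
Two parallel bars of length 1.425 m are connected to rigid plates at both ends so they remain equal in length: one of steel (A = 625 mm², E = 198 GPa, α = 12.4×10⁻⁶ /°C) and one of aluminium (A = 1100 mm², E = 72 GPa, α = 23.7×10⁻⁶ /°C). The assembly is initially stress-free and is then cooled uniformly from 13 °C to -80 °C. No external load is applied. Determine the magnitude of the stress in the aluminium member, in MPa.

Both members must finish at the same length. With the larger α, the aluminium tends to over-contract; the plates restrain it, putting the aluminium in tension and the steel in compression. With no external load the two internal forces are equal and opposite, magnitude P.
Compatibility of the two members (thermal + elastic change equal): (α₁ − α₂)ΔT = P·[1/(A₁E₁) + 1/(A₂E₂)].
|α₁ − α₂|·ΔT = 11.3×10⁻⁶ × 93 = 0.001051.
1/(A₁E₁) + 1/(A₂E₂) = 1/(625×198×10³) + 1/(1100×72×10³) = 2.071×10⁻⁸ N⁻¹.
So P = 0.001051 / 2.071×10⁻⁸ = 50.75 kN.
σ_{aluminium} = P/A₂ = 50750/1100 = 46.14 MPa, tensile.

σ ≈ 46.1 MPa (tensile)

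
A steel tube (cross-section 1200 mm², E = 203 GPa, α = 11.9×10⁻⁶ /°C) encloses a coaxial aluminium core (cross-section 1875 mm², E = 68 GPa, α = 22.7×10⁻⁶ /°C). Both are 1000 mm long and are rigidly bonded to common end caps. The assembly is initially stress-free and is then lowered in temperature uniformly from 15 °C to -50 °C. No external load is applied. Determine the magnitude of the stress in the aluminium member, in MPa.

σ ≈ 31.3 MPa (tensile)

The aluminium has the larger α, so on cooling it would change length more than the steel if both were free. The rigid plates force a common final length, so the aluminium is put into tension and the steel into compression, with equal and opposite forces P (no external load).
Setting the final lengths equal and cancelling L: (α₁ − α₂)ΔT = P/(A₁E₁) + P/(A₂E₂).
|α₁ − α₂|·ΔT = 10.8×10⁻⁶ × 65 = 0.000702.
1/(A₁E₁) + 1/(A₂E₂) = 1/(1200×203×10³) + 1/(1875×68×10³) = 1.195×10⁻⁸ N⁻¹.
P = 0.000702 / 1.195×10⁻⁸ = 58750 N = 58.75 kN.
σ_{aluminium} = P/A₂ = 58750/1875 = 31.34 MPa, tensile.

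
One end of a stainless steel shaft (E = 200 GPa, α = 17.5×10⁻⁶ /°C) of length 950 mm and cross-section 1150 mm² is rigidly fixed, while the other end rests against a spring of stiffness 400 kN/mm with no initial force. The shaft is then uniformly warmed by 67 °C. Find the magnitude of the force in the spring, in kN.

Free thermal expansion: δ_free = αΔT L = 17.5×10⁻⁶ × 67 × 950 = 1.114 mm.
Let P be the compressive force at the spring. The shaft shortens elastically by PL/(AE) and the spring compresses by P/k; together these equal δ_free.
P [ L/(AE) + 1/k ] = δ_free → P [ 950/(1150×200×10³) + 1/(400×10³) ] = 1.114.
P = 1.114 / 6.63×10⁻⁶ = 168000 N.

P ≈ 168 kN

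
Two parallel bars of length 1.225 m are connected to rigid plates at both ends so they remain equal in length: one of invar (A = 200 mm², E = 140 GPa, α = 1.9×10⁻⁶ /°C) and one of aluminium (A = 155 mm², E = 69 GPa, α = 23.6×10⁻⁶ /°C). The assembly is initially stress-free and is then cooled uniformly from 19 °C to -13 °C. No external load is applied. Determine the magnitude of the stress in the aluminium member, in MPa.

Both members must finish at the same length. With the larger α, the aluminium tends to over-contract; the plates restrain it, putting the aluminium in tension and the invar in compression. With no external load the two internal forces are equal and opposite, magnitude P.
Compatibility of the two members (thermal + elastic change equal): (α₁ − α₂)ΔT = P·[1/(A₁E₁) + 1/(A₂E₂)].
|α₁ − α₂|·ΔT = 21.7×10⁻⁶ × 32 = 0.0006944.
1/(A₁E₁) + 1/(A₂E₂) = 1/(200×140×10³) + 1/(155×69×10³) = 1.292×10⁻⁷ N⁻¹.
P = 0.0006944 / 1.292×10⁻⁷ = 5374 N = 5.374 kN.
σ_{aluminium} = P/A₂ = 5374/155 = 34.67 MPa, tensile.

σ ≈ 34.7 MPa (tensile)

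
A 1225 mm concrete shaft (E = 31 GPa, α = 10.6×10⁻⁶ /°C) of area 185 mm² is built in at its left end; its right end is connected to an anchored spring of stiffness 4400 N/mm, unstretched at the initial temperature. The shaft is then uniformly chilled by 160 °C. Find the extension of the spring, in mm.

The unrestrained thermal change is αΔT L = 10.6×10⁻⁶ × 160 × 1225 = 2.078 mm.
Let P be the tensile force in the spring. The shaft extends elastically by PL/(AE) and the spring stretches by P/k; together these equal δ_free.
So P = δ_free / [L/(AE) + 1/k] = 2.078 / [ 1225/(185×31×10³) + 1/(4400) ].
P = 2.078 / 0.0004409 = 4712 N.
Spring extension = P/k = 4712/(4400) = 1.071 mm.

δ ≈ 1.07 mm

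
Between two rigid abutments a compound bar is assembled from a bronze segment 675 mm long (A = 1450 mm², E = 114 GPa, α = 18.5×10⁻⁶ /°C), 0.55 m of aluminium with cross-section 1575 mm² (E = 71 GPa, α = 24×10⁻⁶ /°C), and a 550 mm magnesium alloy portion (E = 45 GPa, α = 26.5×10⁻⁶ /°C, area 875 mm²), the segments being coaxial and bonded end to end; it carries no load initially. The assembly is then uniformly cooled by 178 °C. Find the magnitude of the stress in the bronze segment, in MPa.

Free thermal contraction of the whole bar: Σ αᵢΔT Lᵢ = 18.5×10⁻⁶×178×675 + 24×10⁻⁶×178×550 + 26.5×10⁻⁶×178×550 = 7.167 mm.
The rigid supports impose zero overall length change; the single axial force P common to all segments must satisfy P Σ Lᵢ/(AᵢEᵢ) = δ_free.
Σ Lᵢ/(AᵢEᵢ) = 675/(1450×114×10³) + 550/(1575×71×10³) + 550/(875×45×10³) = 2.297×10⁻⁵ mm/N.
So P = 7.167 / 2.297×10⁻⁵ = 312 kN, tensile.
σ_{bronze} = P / A = 312000 / 1450 = 215.2 MPa.

σ ≈ 215 MPa (tensile)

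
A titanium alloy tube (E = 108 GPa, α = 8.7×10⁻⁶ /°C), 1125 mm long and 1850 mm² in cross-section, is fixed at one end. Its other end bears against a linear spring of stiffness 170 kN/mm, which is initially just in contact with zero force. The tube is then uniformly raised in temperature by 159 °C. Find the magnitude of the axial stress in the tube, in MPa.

σ ≈ 73.1 MPa (compressive)

If the spring were absent the tube would lengthen by αΔT L = 8.7×10⁻⁶ × 159 × 1125 = 1.556 mm.
With a force P in the spring, the elastic change of the tube is PL/(AE) and that of the spring is P/k; compatibility requires their sum to equal δ_free.
So P = δ_free / [L/(AE) + 1/k] = 1.556 / [ 1125/(1850×108×10³) + 1/(170×10³) ].
P = 1.556 / 1.151×10⁻⁵ = 135200 N.
σ = P/A = 135200/1850 = 73.06 MPa.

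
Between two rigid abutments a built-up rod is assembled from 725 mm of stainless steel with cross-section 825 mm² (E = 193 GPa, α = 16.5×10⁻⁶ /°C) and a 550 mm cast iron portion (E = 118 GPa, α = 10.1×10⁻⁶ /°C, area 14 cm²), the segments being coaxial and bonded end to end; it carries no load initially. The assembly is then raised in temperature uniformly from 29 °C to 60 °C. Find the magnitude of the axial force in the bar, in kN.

P ≈ 68.9 kN (compressive)

Free thermal expansion of the whole bar: Σ αᵢΔT Lᵢ = 16.5×10⁻⁶×31×725 + 10.1×10⁻⁶×31×550 = 0.543 mm.
The rigid supports impose zero overall length change; the single axial force P common to all segments must satisfy P Σ Lᵢ/(AᵢEᵢ) = δ_free.
Σ Lᵢ/(AᵢEᵢ) = 725/(825×193×10³) + 550/(1400×118×10³) = 7.883×10⁻⁶ mm/N.
So P = 0.543 / 7.883×10⁻⁶ = 68.89 kN, compressive.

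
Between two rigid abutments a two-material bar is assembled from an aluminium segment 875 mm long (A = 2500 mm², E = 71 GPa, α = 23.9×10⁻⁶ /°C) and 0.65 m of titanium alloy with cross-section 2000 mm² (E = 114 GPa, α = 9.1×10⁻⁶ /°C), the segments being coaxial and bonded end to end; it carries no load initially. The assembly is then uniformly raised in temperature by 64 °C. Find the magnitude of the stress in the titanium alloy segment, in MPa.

Free thermal expansion of the whole bar: Σ αᵢΔT Lᵢ = 23.9×10⁻⁶×64×875 + 9.1×10⁻⁶×64×650 = 1.717 mm.
The rigid supports impose zero overall length change; the single axial force P common to all segments must satisfy P Σ Lᵢ/(AᵢEᵢ) = δ_free.
Σ Lᵢ/(AᵢEᵢ) = 875/(2500×71×10³) + 650/(2000×114×10³) = 7.78×10⁻⁶ mm/N.
Hence P = δ_free / Σ(L/AE) = 1.717/7.78×10⁻⁶ = 220.7 kN (compressive).
σ_{titanium alloy} = P / A = 220700 / 2000 = 110.3 MPa.

σ ≈ 110 MPa (compressive)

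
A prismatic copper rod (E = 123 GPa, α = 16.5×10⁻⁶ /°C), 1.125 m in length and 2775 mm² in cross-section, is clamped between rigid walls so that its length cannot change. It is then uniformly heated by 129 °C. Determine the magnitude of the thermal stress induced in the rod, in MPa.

σ ≈ 262 MPa (compressive)

The supports are rigid, so the total axial strain is zero. The restrained thermal strain is ε = αΔT = 16.5×10⁻⁶ × 129 = 2128.5×10⁻⁶.
σ = EαΔT = 123×10³ × 16.5×10⁻⁶ × 129 = 261.8 MPa (compressive; the rod is trying to expand).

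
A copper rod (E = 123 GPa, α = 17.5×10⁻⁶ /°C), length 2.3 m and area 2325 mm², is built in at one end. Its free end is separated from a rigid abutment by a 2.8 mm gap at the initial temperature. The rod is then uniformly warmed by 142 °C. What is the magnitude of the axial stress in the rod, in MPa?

σ ≈ 156 MPa (compressive)

Unrestrained expansion: δ_free = αΔT L = 17.5×10⁻⁶ × 142 × 2300 = 5.715 mm.
This exceeds the 2.8 mm gap, so the wall pushes back. The portion of expansion that must be recovered elastically is δ_free − gap = 5.715 − 2.8 = 2.915 mm.
So σ = E(δ_free − g)/L = 123×10³ × 2.915/2300 = 155.9 MPa.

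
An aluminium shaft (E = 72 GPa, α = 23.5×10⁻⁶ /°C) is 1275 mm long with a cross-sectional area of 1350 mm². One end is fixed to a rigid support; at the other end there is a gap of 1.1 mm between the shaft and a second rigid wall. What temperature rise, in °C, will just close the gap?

Contact occurs when the free expansion equals the gap: αΔT L = 1.1 mm.
So ΔT = g/(αL) = 1.1/(23.5×10⁻⁶ × 1275) = 36.71 °C.

ΔT ≈ 36.7 °C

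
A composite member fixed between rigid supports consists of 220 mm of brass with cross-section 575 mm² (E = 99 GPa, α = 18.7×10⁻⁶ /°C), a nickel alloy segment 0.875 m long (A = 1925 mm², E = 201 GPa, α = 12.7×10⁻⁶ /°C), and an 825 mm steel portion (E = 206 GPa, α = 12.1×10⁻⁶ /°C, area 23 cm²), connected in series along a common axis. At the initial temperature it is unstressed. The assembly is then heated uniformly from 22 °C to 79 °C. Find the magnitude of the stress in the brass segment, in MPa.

If the supports were absent, the total length change would be Σ αᵢΔT Lᵢ = 18.7×10⁻⁶×57×220 + 12.7×10⁻⁶×57×875 + 12.1×10⁻⁶×57×825 = 1.437 mm.
Since the ends are fixed, an axial force P builds up, equal in every segment, with P · Σ Lᵢ/(AᵢEᵢ) = δ_free.
Σ Lᵢ/(AᵢEᵢ) = 220/(575×99×10³) + 875/(1925×201×10³) + 825/(2300×206×10³) = 7.867×10⁻⁶ mm/N.
Hence P = δ_free / Σ(L/AE) = 1.437/7.867×10⁻⁶ = 182.6 kN (compressive).
σ_{brass} = P / A = 182600 / 575 = 317.6 MPa.

σ ≈ 318 MPa (compressive)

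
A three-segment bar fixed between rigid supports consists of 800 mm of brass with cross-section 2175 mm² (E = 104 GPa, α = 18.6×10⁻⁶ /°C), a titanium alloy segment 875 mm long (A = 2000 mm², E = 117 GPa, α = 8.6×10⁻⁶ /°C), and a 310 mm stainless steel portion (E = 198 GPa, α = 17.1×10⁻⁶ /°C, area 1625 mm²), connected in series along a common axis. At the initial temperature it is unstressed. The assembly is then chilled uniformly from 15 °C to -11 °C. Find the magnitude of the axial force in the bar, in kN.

P ≈ 87.4 kN (tensile)

With the walls removed the bar would change length by δ_free = Σ αᵢΔT Lᵢ = 18.6×10⁻⁶×26×800 + 8.6×10⁻⁶×26×875 + 17.1×10⁻⁶×26×310 = 0.7204 mm.
The rigid supports impose zero overall length change; the single axial force P common to all segments must satisfy P Σ Lᵢ/(AᵢEᵢ) = δ_free.
The series flexibility is Σ Lᵢ/(AᵢEᵢ) = 800/(2175×104×10³) + 875/(2000×117×10³) + 310/(1625×198×10³) = 8.239×10⁻⁶ mm/N.
P = 0.7204 / 8.239×10⁻⁶ = 87430 N = 87.43 kN, tensile.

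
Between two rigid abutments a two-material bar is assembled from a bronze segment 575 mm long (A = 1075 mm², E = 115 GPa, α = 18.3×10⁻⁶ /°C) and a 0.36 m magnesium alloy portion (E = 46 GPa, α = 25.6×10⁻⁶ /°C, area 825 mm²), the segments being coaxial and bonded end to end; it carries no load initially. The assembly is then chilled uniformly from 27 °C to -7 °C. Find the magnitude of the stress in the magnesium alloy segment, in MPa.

If the supports were absent, the total length change would be Σ αᵢΔT Lᵢ = 18.3×10⁻⁶×34×575 + 25.6×10⁻⁶×34×360 = 0.6711 mm.
The rigid supports impose zero overall length change; the single axial force P common to all segments must satisfy P Σ Lᵢ/(AᵢEᵢ) = δ_free.
The series flexibility is Σ Lᵢ/(AᵢEᵢ) = 575/(1075×115×10³) + 360/(825×46×10³) = 1.414×10⁻⁵ mm/N.
Hence P = δ_free / Σ(L/AE) = 0.6711/1.414×10⁻⁵ = 47.47 kN (tensile).
σ_{magnesium alloy} = P / A = 47470 / 825 = 57.54 MPa.

σ ≈ 57.5 MPa (tensile)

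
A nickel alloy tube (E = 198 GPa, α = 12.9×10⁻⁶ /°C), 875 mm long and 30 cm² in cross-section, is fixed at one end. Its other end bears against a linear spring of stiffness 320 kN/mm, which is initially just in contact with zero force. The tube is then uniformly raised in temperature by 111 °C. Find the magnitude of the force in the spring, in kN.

If the spring were absent the tube would lengthen by αΔT L = 12.9×10⁻⁶ × 111 × 875 = 1.253 mm.
Let P be the compressive force at the spring. The tube shortens elastically by PL/(AE) and the spring compresses by P/k; together these equal δ_free.
So P = δ_free / [L/(AE) + 1/k] = 1.253 / [ 875/(3000×198×10³) + 1/(320×10³) ].
P = 1.253 / 4.598×10⁻⁶ = 272500 N.

P ≈ 272 kN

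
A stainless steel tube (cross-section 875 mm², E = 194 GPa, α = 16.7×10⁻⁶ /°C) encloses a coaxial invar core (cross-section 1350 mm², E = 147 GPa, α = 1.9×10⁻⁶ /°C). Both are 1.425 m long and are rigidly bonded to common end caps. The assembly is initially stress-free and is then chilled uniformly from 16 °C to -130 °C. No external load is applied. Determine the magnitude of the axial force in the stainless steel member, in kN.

P ≈ 198 kN (tensile in the stainless steel)

Both members must finish at the same length. With the larger α, the stainless steel tends to over-contract; the plates restrain it, putting the stainless steel in tension and the invar in compression. With no external load the two internal forces are equal and opposite, magnitude P.
Compatibility of the two members (thermal + elastic change equal): (α₁ − α₂)ΔT = P·[1/(A₁E₁) + 1/(A₂E₂)].
|α₁ − α₂|·ΔT = 14.8×10⁻⁶ × 146 = 0.002161.
1/(A₁E₁) + 1/(A₂E₂) = 1/(875×194×10³) + 1/(1350×147×10³) = 1.093×10⁻⁸ N⁻¹.
So P = 0.002161 / 1.093×10⁻⁸ = 197.7 kN.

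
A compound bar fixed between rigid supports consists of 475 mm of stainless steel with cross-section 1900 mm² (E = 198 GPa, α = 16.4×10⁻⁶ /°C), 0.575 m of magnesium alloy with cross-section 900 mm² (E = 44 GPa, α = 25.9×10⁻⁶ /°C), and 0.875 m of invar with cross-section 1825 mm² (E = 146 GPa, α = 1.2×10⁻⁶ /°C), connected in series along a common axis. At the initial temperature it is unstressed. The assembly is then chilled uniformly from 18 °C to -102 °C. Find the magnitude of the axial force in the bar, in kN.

If the supports were absent, the total length change would be Σ αᵢΔT Lᵢ = 16.4×10⁻⁶×120×475 + 25.9×10⁻⁶×120×575 + 1.2×10⁻⁶×120×875 = 2.848 mm.
Since the ends are fixed, an axial force P builds up, equal in every segment, with P · Σ Lᵢ/(AᵢEᵢ) = δ_free.
The series flexibility is Σ Lᵢ/(AᵢEᵢ) = 475/(1900×198×10³) + 575/(900×44×10³) + 875/(1825×146×10³) = 1.907×10⁻⁵ mm/N.
Hence P = δ_free / Σ(L/AE) = 2.848/1.907×10⁻⁵ = 149.4 kN (tensile).

P ≈ 149 kN (tensile)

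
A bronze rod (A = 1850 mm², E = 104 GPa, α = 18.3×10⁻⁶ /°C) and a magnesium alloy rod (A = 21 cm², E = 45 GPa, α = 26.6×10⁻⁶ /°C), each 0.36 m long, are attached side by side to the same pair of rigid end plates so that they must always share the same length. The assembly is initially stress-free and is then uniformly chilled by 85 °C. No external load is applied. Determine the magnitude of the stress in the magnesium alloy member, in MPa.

Both members must finish at the same length. With the larger α, the magnesium alloy tends to over-contract; the plates restrain it, putting the magnesium alloy in tension and the bronze in compression. With no external load the two internal forces are equal and opposite, magnitude P.
Equating the net (thermal + elastic) strains gives |α₁ − α₂|·ΔT = P·[1/(A₁E₁) + 1/(A₂E₂)].
|α₁ − α₂|·ΔT = 8.3×10⁻⁶ × 85 = 0.0007055.
1/(A₁E₁) + 1/(A₂E₂) = 1/(1850×104×10³) + 1/(2100×45×10³) = 1.578×10⁻⁸ N⁻¹.
So P = 0.0007055 / 1.578×10⁻⁸ = 44.71 kN.
σ_{magnesium alloy} = P/A₂ = 44710/2100 = 21.29 MPa, tensile.

σ ≈ 21.3 MPa (tensile)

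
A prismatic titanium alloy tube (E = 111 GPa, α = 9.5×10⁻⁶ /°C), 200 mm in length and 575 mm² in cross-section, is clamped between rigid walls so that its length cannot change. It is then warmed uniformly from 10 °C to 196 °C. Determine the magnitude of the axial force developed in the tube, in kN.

P ≈ 113 kN (compressive)

With zero net strain, σ = E·αΔT = 111 GPa × 9.5×10⁻⁶ × 186 = 196.1 MPa.
Axial force P = σA = 196.1 × 575 = 112800 N = 112.8 kN, compressive.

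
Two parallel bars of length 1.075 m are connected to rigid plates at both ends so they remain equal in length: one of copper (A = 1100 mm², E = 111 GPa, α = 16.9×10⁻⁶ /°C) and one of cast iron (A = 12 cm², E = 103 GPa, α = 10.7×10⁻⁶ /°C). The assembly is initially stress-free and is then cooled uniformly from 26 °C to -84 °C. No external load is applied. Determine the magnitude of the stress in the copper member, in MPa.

σ ≈ 38.1 MPa (tensile)

The copper has the larger α, so on cooling it would change length more than the cast iron if both were free. The rigid plates force a common final length, so the copper is put into tension and the cast iron into compression, with equal and opposite forces P (no external load).
Setting the final lengths equal and cancelling L: (α₁ − α₂)ΔT = P/(A₁E₁) + P/(A₂E₂).
|α₁ − α₂|·ΔT = 6.2×10⁻⁶ × 110 = 0.000682.
1/(A₁E₁) + 1/(A₂E₂) = 1/(1100×111×10³) + 1/(1200×103×10³) = 1.628×10⁻⁸ N⁻¹.
So P = 0.000682 / 1.628×10⁻⁸ = 41.89 kN.
σ_{copper} = P/A₁ = 41890/1100 = 38.08 MPa, tensile.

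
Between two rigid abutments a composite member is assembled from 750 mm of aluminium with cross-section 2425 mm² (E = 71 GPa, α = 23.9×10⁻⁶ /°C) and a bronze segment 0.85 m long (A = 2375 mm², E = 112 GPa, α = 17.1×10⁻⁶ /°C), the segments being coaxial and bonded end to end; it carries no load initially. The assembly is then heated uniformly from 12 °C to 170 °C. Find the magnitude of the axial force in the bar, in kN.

P ≈ 679 kN (compressive)

If the supports were absent, the total length change would be Σ αᵢΔT Lᵢ = 23.9×10⁻⁶×158×750 + 17.1×10⁻⁶×158×850 = 5.129 mm.
The walls prevent any net length change, so an axial force P (same in every segment) develops. Compatibility: P · Σ Lᵢ/(AᵢEᵢ) = δ_free.
The series flexibility is Σ Lᵢ/(AᵢEᵢ) = 750/(2425×71×10³) + 850/(2375×112×10³) = 7.552×10⁻⁶ mm/N.
Hence P = δ_free / Σ(L/AE) = 5.129/7.552×10⁻⁶ = 679.2 kN (compressive).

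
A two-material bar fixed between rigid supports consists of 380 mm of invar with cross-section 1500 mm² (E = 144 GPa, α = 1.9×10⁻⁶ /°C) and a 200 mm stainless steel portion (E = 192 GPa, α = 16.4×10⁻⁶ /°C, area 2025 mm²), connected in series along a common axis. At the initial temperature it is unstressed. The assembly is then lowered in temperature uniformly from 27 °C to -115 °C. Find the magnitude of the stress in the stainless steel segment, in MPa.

Free thermal contraction of the whole bar: Σ αᵢΔT Lᵢ = 1.9×10⁻⁶×142×380 + 16.4×10⁻⁶×142×200 = 0.5683 mm.
The walls prevent any net length change, so an axial force P (same in every segment) develops. Compatibility: P · Σ Lᵢ/(AᵢEᵢ) = δ_free.
Σ Lᵢ/(AᵢEᵢ) = 380/(1500×144×10³) + 200/(2025×192×10³) = 2.274×10⁻⁶ mm/N.
P = 0.5683 / 2.274×10⁻⁶ = 249900 N = 249.9 kN, tensile.
σ_{stainless steel} = P / A = 249900 / 2025 = 123.4 MPa.

σ ≈ 123 MPa (tensile)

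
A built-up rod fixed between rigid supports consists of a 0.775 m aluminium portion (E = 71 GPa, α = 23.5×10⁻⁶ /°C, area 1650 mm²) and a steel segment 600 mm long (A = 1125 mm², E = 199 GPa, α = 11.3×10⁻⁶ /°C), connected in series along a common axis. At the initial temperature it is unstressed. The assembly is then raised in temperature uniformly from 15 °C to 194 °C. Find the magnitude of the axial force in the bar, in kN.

With the walls removed the bar would change length by δ_free = Σ αᵢΔT Lᵢ = 23.5×10⁻⁶×179×775 + 11.3×10⁻⁶×179×600 = 4.474 mm.
The walls prevent any net length change, so an axial force P (same in every segment) develops. Compatibility: P · Σ Lᵢ/(AᵢEᵢ) = δ_free.
The series flexibility is Σ Lᵢ/(AᵢEᵢ) = 775/(1650×71×10³) + 600/(1125×199×10³) = 9.296×10⁻⁶ mm/N.
P = 4.474 / 9.296×10⁻⁶ = 481300 N = 481.3 kN, compressive.

P ≈ 481 kN (compressive)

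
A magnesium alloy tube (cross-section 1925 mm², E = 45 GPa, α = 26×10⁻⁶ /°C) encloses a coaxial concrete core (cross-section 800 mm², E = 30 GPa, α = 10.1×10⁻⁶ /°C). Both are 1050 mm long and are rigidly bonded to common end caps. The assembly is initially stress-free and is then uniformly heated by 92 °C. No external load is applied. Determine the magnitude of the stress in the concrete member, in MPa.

σ ≈ 34.4 MPa (tensile)

Both members must finish at the same length. With the larger α, the magnesium alloy tends to over-expand; the plates restrain it, putting the magnesium alloy in compression and the concrete in tension. With no external load the two internal forces are equal and opposite, magnitude P.
Compatibility of the two members (thermal + elastic change equal): (α₁ − α₂)ΔT = P·[1/(A₁E₁) + 1/(A₂E₂)].
|α₁ − α₂|·ΔT = 15.9×10⁻⁶ × 92 = 0.001463.
1/(A₁E₁) + 1/(A₂E₂) = 1/(1925×45×10³) + 1/(800×30×10³) = 5.321×10⁻⁸ N⁻¹.
P = 0.001463 / 5.321×10⁻⁸ = 27490 N = 27.49 kN.
σ_{concrete} = P/A₂ = 27490/800 = 34.36 MPa, tensile.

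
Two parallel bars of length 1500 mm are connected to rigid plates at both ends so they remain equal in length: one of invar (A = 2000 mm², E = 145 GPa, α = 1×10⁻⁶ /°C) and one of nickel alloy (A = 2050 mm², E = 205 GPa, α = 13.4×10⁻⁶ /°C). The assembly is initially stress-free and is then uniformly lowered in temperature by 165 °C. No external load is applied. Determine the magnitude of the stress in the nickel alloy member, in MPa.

The nickel alloy has the larger α, so on cooling it would change length more than the invar if both were free. The rigid plates force a common final length, so the nickel alloy is put into tension and the invar into compression, with equal and opposite forces P (no external load).
Equating the net (thermal + elastic) strains gives |α₁ − α₂|·ΔT = P·[1/(A₁E₁) + 1/(A₂E₂)].
|α₁ − α₂|·ΔT = 12.4×10⁻⁶ × 165 = 0.002046.
1/(A₁E₁) + 1/(A₂E₂) = 1/(2000×145×10³) + 1/(2050×205×10³) = 5.828×10⁻⁹ N⁻¹.
P = 0.002046 / 5.828×10⁻⁹ = 351100 N = 351.1 kN.
σ_{nickel alloy} = P/A₂ = 351100/2050 = 171.3 MPa, tensile.

σ ≈ 171 MPa (tensile)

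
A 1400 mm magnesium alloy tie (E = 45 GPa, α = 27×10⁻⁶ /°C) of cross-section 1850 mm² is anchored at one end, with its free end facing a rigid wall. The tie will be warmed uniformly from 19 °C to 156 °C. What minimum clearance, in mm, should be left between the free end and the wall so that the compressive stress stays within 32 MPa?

g ≈ 4.18 mm

With no wall the tie would lengthen by αΔT L = 27×10⁻⁶ × 137 × 1400 = 5.179 mm.
A stress of 32 MPa corresponds to the wall pushing the tie back by σL/E = 32×1400/(45×10³) = 0.9956 mm.
The gap must absorb the remainder: g_min = 5.179 − 0.9956 = 4.183 mm.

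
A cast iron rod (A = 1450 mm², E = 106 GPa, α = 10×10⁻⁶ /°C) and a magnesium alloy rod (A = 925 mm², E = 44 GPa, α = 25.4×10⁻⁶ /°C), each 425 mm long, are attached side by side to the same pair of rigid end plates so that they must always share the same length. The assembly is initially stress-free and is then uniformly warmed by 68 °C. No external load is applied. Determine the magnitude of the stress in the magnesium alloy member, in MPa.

σ ≈ 36.4 MPa (compressive)

The magnesium alloy has the larger α, so on heating it would change length more than the cast iron if both were free. The rigid plates force a common final length, so the magnesium alloy is put into compression and the cast iron into tension, with equal and opposite forces P (no external load).
Compatibility of the two members (thermal + elastic change equal): (α₁ − α₂)ΔT = P·[1/(A₁E₁) + 1/(A₂E₂)].
|α₁ − α₂|·ΔT = 15.4×10⁻⁶ × 68 = 0.001047.
1/(A₁E₁) + 1/(A₂E₂) = 1/(1450×106×10³) + 1/(925×44×10³) = 3.108×10⁻⁸ N⁻¹.
P = 0.001047 / 3.108×10⁻⁸ = 33700 N = 33.7 kN.
σ_{magnesium alloy} = P/A₂ = 33700/925 = 36.43 MPa, compressive.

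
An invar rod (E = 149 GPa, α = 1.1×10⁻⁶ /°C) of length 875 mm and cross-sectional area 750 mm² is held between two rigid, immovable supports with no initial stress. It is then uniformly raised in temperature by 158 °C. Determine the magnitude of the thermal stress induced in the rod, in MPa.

The supports are rigid, so the total axial strain is zero. The restrained thermal strain is ε = αΔT = 1.1×10⁻⁶ × 158 = 173.8×10⁻⁶.
Hence σ = E·αΔT = 149×10³ × 173.8×10⁻⁶ = 25.9 MPa, compressive.

σ ≈ 25.9 MPa (compressive)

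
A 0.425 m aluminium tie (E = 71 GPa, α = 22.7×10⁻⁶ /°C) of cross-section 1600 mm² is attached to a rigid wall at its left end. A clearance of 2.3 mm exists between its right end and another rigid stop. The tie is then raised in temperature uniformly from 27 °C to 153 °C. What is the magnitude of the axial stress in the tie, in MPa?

Unrestrained expansion: δ_free = αΔT L = 22.7×10⁻⁶ × 126 × 425 = 1.216 mm.
This is smaller than the 2.3 mm clearance, so the tie expands freely without reaching the stop — the stress is zero.

σ ≈ 0 MPa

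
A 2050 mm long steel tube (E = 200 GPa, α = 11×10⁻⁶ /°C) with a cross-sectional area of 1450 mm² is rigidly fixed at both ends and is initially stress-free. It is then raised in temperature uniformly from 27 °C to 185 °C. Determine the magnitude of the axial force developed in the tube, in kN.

P ≈ 504 kN (compressive)

With zero net strain, σ = E·αΔT = 200 GPa × 11×10⁻⁶ × 158 = 347.6 MPa.
Then P = σA = 347.6 × 1450 mm² = 504 kN, compressive.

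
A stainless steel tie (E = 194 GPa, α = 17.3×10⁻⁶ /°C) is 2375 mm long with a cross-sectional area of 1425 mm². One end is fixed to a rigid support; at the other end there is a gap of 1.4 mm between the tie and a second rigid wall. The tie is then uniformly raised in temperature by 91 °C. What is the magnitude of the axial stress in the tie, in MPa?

σ ≈ 191 MPa (compressive)

If the wall were absent the tie would grow by αΔT L = 17.3×10⁻⁶ × 91 × 2375 = 3.739 mm.
After closing the 1.4 mm clearance, 3.739 − 1.4 = 2.339 mm of expansion remains to be suppressed by the wall.
So σ = E(δ_free − g)/L = 194×10³ × 2.339/2375 = 191.1 MPa.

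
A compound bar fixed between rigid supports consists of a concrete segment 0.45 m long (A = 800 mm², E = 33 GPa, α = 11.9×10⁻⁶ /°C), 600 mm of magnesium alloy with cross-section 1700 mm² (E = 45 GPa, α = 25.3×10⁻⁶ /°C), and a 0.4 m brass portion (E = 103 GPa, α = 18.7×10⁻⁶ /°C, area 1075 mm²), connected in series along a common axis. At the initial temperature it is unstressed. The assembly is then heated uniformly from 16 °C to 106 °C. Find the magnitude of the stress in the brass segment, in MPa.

If the supports were absent, the total length change would be Σ αᵢΔT Lᵢ = 11.9×10⁻⁶×90×450 + 25.3×10⁻⁶×90×600 + 18.7×10⁻⁶×90×400 = 2.521 mm.
The rigid supports impose zero overall length change; the single axial force P common to all segments must satisfy P Σ Lᵢ/(AᵢEᵢ) = δ_free.
The series flexibility is Σ Lᵢ/(AᵢEᵢ) = 450/(800×33×10³) + 600/(1700×45×10³) + 400/(1075×103×10³) = 2.85×10⁻⁵ mm/N.
So P = 2.521 / 2.85×10⁻⁵ = 88.46 kN, compressive.
σ_{brass} = P / A = 88460 / 1075 = 82.29 MPa.

σ ≈ 82.3 MPa (compressive)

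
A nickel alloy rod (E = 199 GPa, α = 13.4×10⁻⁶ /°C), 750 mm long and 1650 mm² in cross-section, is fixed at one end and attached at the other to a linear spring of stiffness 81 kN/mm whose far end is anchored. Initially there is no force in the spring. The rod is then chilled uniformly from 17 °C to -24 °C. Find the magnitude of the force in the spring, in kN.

Free thermal contraction: δ_free = αΔT L = 13.4×10⁻⁶ × 41 × 750 = 0.4121 mm.
Let P be the tensile force in the spring. The rod extends elastically by PL/(AE) and the spring stretches by P/k; together these equal δ_free.
So P = δ_free / [L/(AE) + 1/k] = 0.4121 / [ 750/(1650×199×10³) + 1/(81×10³) ].
P = 0.4121 / 1.463×10⁻⁵ = 28170 N.

P ≈ 28.2 kN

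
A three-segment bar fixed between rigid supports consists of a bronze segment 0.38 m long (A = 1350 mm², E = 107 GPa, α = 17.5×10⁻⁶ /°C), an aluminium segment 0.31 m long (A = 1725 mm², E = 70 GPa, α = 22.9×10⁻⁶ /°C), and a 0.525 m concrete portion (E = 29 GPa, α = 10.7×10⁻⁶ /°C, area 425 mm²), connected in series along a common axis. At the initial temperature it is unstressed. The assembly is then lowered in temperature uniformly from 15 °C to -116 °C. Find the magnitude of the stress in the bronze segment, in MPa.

With the walls removed the bar would change length by δ_free = Σ αᵢΔT Lᵢ = 17.5×10⁻⁶×131×380 + 22.9×10⁻⁶×131×310 + 10.7×10⁻⁶×131×525 = 2.537 mm.
The walls prevent any net length change, so an axial force P (same in every segment) develops. Compatibility: P · Σ Lᵢ/(AᵢEᵢ) = δ_free.
Σ Lᵢ/(AᵢEᵢ) = 380/(1350×107×10³) + 310/(1725×70×10³) + 525/(425×29×10³) = 4.779×10⁻⁵ mm/N.
Hence P = δ_free / Σ(L/AE) = 2.537/4.779×10⁻⁵ = 53.08 kN (tensile).
σ_{bronze} = P / A = 53080 / 1350 = 39.32 MPa.

σ ≈ 39.3 MPa (tensile)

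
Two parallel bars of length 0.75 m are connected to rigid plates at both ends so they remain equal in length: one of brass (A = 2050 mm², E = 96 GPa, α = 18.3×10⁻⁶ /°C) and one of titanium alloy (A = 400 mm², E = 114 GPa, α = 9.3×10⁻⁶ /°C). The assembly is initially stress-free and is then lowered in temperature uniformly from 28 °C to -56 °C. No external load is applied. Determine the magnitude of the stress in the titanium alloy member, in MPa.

σ ≈ 70 MPa (compressive)

Equilibrium of a rigid end plate with no external load gives equal and opposite internal forces ±P in the two members. Since α_{brass} > α_{titanium alloy}, cooling drives the brass into tension and the titanium alloy into compression.
Setting the final lengths equal and cancelling L: (α₁ − α₂)ΔT = P/(A₁E₁) + P/(A₂E₂).
|α₁ − α₂|·ΔT = 9×10⁻⁶ × 84 = 0.000756.
1/(A₁E₁) + 1/(A₂E₂) = 1/(2050×96×10³) + 1/(400×114×10³) = 2.701×10⁻⁸ N⁻¹.
P = 0.000756 / 2.701×10⁻⁸ = 27990 N = 27.99 kN.
σ_{titanium alloy} = P/A₂ = 27990/400 = 69.97 MPa, compressive.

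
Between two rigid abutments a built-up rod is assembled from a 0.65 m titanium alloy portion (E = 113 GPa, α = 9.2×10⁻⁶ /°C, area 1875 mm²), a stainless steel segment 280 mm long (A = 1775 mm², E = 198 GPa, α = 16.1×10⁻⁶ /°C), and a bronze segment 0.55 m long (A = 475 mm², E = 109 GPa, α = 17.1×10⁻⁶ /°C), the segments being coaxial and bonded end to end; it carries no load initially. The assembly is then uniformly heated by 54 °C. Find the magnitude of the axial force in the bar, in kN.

Free thermal expansion of the whole bar: Σ αᵢΔT Lᵢ = 9.2×10⁻⁶×54×650 + 16.1×10⁻⁶×54×280 + 17.1×10⁻⁶×54×550 = 1.074 mm.
The rigid supports impose zero overall length change; the single axial force P common to all segments must satisfy P Σ Lᵢ/(AᵢEᵢ) = δ_free.
Σ Lᵢ/(AᵢEᵢ) = 650/(1875×113×10³) + 280/(1775×198×10³) + 550/(475×109×10³) = 1.449×10⁻⁵ mm/N.
Hence P = δ_free / Σ(L/AE) = 1.074/1.449×10⁻⁵ = 74.15 kN (compressive).

P ≈ 74.1 kN (compressive)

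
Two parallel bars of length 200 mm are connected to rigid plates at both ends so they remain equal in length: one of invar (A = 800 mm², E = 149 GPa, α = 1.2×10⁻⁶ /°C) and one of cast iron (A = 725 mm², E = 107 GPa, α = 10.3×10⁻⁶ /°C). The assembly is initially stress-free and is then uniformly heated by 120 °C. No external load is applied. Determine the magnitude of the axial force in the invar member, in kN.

P ≈ 51.3 kN (tensile in the invar)

Both members must finish at the same length. With the larger α, the cast iron tends to over-expand; the plates restrain it, putting the cast iron in compression and the invar in tension. With no external load the two internal forces are equal and opposite, magnitude P.
Compatibility of the two members (thermal + elastic change equal): (α₁ − α₂)ΔT = P·[1/(A₁E₁) + 1/(A₂E₂)].
|α₁ − α₂|·ΔT = 9.1×10⁻⁶ × 120 = 0.001092.
1/(A₁E₁) + 1/(A₂E₂) = 1/(800×149×10³) + 1/(725×107×10³) = 2.128×10⁻⁸ N⁻¹.
P = 0.001092 / 2.128×10⁻⁸ = 51320 N = 51.32 kN.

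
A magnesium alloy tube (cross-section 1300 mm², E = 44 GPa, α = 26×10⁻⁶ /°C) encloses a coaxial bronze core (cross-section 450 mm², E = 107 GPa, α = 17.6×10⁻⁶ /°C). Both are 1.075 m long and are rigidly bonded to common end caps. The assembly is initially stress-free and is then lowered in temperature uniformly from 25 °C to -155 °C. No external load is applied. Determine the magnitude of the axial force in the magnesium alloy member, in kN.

Both members must finish at the same length. With the larger α, the magnesium alloy tends to over-contract; the plates restrain it, putting the magnesium alloy in tension and the bronze in compression. With no external load the two internal forces are equal and opposite, magnitude P.
Equating the net (thermal + elastic) strains gives |α₁ − α₂|·ΔT = P·[1/(A₁E₁) + 1/(A₂E₂)].
|α₁ − α₂|·ΔT = 8.4×10⁻⁶ × 180 = 0.001512.
1/(A₁E₁) + 1/(A₂E₂) = 1/(1300×44×10³) + 1/(450×107×10³) = 3.825×10⁻⁸ N⁻¹.
So P = 0.001512 / 3.825×10⁻⁸ = 39.53 kN.

P ≈ 39.5 kN (tensile in the magnesium alloy)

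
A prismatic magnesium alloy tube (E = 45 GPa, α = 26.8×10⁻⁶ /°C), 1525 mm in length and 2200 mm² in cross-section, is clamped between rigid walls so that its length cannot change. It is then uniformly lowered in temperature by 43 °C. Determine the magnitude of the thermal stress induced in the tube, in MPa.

σ ≈ 51.9 MPa (tensile)

The supports are rigid, so the total axial strain is zero. The restrained thermal strain is ε = αΔT = 26.8×10⁻⁶ × 43 = 1152.4×10⁻⁶.
σ = EαΔT = 45×10³ × 26.8×10⁻⁶ × 43 = 51.86 MPa (tensile; the tube is trying to contract).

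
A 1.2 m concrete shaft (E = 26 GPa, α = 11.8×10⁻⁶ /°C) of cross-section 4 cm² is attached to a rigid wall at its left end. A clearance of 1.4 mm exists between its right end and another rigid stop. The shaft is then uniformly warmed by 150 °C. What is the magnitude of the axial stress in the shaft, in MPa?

σ ≈ 15.7 MPa (compressive)

Unrestrained expansion: δ_free = αΔT L = 11.8×10⁻⁶ × 150 × 1200 = 2.124 mm.
After closing the 1.4 mm clearance, 2.124 − 1.4 = 0.724 mm of expansion remains to be suppressed by the wall.
So σ = E(δ_free − g)/L = 26×10³ × 0.724/1200 = 15.69 MPa.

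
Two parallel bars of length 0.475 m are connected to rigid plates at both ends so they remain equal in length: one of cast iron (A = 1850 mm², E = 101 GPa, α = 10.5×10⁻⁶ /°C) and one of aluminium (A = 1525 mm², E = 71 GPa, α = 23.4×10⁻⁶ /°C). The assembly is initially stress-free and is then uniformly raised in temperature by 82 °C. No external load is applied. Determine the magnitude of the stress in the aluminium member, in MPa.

σ ≈ 47.5 MPa (compressive)

The aluminium has the larger α, so on heating it would change length more than the cast iron if both were free. The rigid plates force a common final length, so the aluminium is put into compression and the cast iron into tension, with equal and opposite forces P (no external load).
Setting the final lengths equal and cancelling L: (α₁ − α₂)ΔT = P/(A₁E₁) + P/(A₂E₂).
|α₁ − α₂|·ΔT = 12.9×10⁻⁶ × 82 = 0.001058.
1/(A₁E₁) + 1/(A₂E₂) = 1/(1850×101×10³) + 1/(1525×71×10³) = 1.459×10⁻⁸ N⁻¹.
P = 0.001058 / 1.459×10⁻⁸ = 72510 N = 72.51 kN.
σ_{aluminium} = P/A₂ = 72510/1525 = 47.55 MPa, compressive.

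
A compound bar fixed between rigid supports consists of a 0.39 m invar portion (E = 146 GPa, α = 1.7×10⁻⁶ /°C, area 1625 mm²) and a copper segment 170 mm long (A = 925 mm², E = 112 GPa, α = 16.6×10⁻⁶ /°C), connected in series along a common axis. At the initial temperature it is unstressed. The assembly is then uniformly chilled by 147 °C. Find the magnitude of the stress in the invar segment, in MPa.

σ ≈ 96 MPa (tensile)

With the walls removed the bar would change length by δ_free = Σ αᵢΔT Lᵢ = 1.7×10⁻⁶×147×390 + 16.6×10⁻⁶×147×170 = 0.5123 mm.
The rigid supports impose zero overall length change; the single axial force P common to all segments must satisfy P Σ Lᵢ/(AᵢEᵢ) = δ_free.
The series flexibility is Σ Lᵢ/(AᵢEᵢ) = 390/(1625×146×10³) + 170/(925×112×10³) = 3.285×10⁻⁶ mm/N.
So P = 0.5123 / 3.285×10⁻⁶ = 156 kN, tensile.
σ_{invar} = P / A = 156000 / 1625 = 95.98 MPa.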